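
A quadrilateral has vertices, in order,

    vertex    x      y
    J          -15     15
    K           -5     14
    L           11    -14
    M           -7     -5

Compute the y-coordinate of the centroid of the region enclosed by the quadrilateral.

39/23

Apply Gauss's area formula. First the cross-terms c_i = x_i·y_{i+1} − x_{i+1}·y_i:
  -135, -84, -153, -180  ⇒  2A = -552, A = -276.
Then Σ (y_i + y_{i+1})·c_i = -2808, so ȳ = -2808 / (6·(-276)) = 39/23.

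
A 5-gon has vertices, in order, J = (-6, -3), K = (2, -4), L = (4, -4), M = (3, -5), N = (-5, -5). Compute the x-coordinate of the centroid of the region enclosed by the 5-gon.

Apply the surveyor's formula. First the cross-terms c_i = x_i·y_{i+1} − x_{i+1}·y_i:
  30, 8, -8, -40, -15  ⇒  2A = -25, A = -12.5.
Then Σ (x_i + x_{i+1})·c_i = 117, so x̄ = 117 / (6·(-12.5)) = -1.56.

-1.56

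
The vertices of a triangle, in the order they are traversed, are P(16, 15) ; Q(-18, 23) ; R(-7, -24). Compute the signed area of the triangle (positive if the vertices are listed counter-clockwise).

Σ = (638) + (593) + (279) = 1510
Signed area = Σ/2 = 755 (positive ⇒ counter-clockwise traversal).

755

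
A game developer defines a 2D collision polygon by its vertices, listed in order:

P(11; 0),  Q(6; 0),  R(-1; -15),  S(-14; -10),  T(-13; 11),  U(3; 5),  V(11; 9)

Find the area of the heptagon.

Apply Gauss's area formula: 2A = Σ (x_i·y_{i+1} − x_{i+1}·y_i), indices taken mod 7.
Σ = (0) + (-90) + (-200) + (-284) + (-98) + (-28) + (-99) = -799
Area = |Σ|/2 = 399.5.

399.5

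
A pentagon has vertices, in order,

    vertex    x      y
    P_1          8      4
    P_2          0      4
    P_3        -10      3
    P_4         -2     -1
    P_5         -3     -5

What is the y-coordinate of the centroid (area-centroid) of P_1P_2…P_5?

Apply Gauss's area formula. First the cross-terms c_i = x_i·y_{i+1} − x_{i+1}·y_i:
  32, 40, 16, 7, 28  ⇒  2A = 123, A = 61.5.
Then Σ (y_i + y_{i+1})·c_i = 498, so ȳ = 498 / (6·61.5) = 166/123.

166/123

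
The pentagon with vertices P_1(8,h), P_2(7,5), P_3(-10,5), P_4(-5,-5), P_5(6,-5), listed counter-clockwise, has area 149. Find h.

Write out the shoelace sum; only the two edges meeting at P_1 involve h:
2·Area = [(6·h − 8·(-5)) + (8·5 − 7·h)] + 215
       = -1·h + 295 = 298
⇒ h = -3.

-3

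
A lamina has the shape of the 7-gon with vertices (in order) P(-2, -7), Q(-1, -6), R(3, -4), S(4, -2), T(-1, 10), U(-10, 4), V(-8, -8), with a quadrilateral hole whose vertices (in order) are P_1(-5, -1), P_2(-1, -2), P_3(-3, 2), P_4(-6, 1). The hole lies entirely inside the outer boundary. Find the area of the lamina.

Outer boundary:
Apply the shoelace formula: 2A = Σ (x_i·y_{i+1} − x_{i+1}·y_i), indices taken mod 7.
P→Q: (-2)(-6) − (-1)(-7) = 5
Q→R: (-1)(-4) − (3)(-6) = 22
R→S: (3)(-2) − (4)(-4) = 10
S→T: (4)(10) − (-1)(-2) = 38
T→U: (-1)(4) − (-10)(10) = 96
U→V: (-10)(-8) − (-8)(4) = 112
V→P: (-8)(-7) − (-2)(-8) = 40
Σ = 323
Area = |Σ|/2 = 161.5.
Hole:
Σ = (9) + (-8) + (9) + (11) = 21
Area = |Σ|/2 = 10.5.
Net area = 161.5 − 10.5 = 151.

151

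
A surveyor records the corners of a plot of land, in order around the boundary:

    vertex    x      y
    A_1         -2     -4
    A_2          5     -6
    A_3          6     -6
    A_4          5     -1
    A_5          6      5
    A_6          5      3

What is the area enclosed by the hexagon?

Apply Gauss's area formula: 2A = Σ (x_i·y_{i+1} − x_{i+1}·y_i), indices taken mod 6.
A_1→A_2: (-2)(-6) − (5)(-4) = 32
A_2→A_3: (5)(-6) − (6)(-6) = 6
A_3→A_4: (6)(-1) − (5)(-6) = 24
A_4→A_5: (5)(5) − (6)(-1) = 31
A_5→A_6: (6)(3) − (5)(5) = -7
A_6→A_1: (5)(-4) − (-2)(3) = -14
Σ = 72
Area = |Σ|/2 = 36.

36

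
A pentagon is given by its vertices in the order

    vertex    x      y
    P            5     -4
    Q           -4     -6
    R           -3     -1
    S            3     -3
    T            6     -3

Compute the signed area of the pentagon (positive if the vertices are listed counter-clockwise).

-24

Apply Gauss's area formula: 2A = Σ (x_i·y_{i+1} − x_{i+1}·y_i), indices taken mod 5.
P→Q: (5)(-6) − (-4)(-4) = -46
Q→R: (-4)(-1) − (-3)(-6) = -14
R→S: (-3)(-3) − (3)(-1) = 12
S→T: (3)(-3) − (6)(-3) = 9
T→P: (6)(-4) − (5)(-3) = -9
Σ = -48
Signed area = Σ/2 = -24 (negative ⇒ clockwise traversal).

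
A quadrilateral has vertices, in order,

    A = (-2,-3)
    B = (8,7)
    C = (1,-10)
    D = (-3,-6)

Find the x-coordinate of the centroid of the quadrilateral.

53/29

Apply Gauss's area formula. First the cross-terms c_i = x_i·y_{i+1} − x_{i+1}·y_i:
  10, -87, -36, -3  ⇒  2A = -116, A = -58.
Then Σ (x_i + x_{i+1})·c_i = -636, so x̄ = -636 / (6·(-58)) = 53/29.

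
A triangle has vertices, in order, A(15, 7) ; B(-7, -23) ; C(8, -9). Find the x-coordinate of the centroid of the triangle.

16/3

Apply the surveyor's formula. First the cross-terms c_i = x_i·y_{i+1} − x_{i+1}·y_i:
  -296, 247, 191  ⇒  2A = 142, A = 71.
Then Σ (x_i + x_{i+1})·c_i = 2272, so x̄ = 2272 / (6·71) = 16/3.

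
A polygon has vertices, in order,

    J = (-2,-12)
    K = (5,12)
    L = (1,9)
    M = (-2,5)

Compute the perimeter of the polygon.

52

|JK| = √((7)² + (24)²) = √625 = 25
|KL| = √((-4)² + (-3)²) = √25 = 5
|LM| = √((-3)² + (-4)²) = √25 = 5
|MJ| = √((0)² + (-17)²) = √289 = 17
Perimeter = 25 + 5 + 5 + 17 = 52.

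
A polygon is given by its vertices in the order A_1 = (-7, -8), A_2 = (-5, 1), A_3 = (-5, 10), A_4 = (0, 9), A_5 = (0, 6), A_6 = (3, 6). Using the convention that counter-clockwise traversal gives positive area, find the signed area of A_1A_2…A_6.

Cross-terms: -47, -45, -45, 0, -18, 18  ⇒  Σ = -137
Signed area = Σ/2 = -68.5 (negative ⇒ clockwise traversal).

-68.5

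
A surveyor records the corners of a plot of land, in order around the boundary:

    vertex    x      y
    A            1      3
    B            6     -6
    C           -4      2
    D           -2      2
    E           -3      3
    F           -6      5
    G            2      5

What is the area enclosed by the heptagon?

38

Apply the surveyor's formula: 2A = Σ (x_i·y_{i+1} − x_{i+1}·y_i), indices taken mod 7.
Σ = (-24) + (-12) + (-4) + (0) + (3) + (-40) + (1) = -76
Area = |Σ|/2 = 38.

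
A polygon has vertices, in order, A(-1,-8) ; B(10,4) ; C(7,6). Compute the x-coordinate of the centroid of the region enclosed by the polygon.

16/3

Apply the shoelace formula. First the cross-terms c_i = x_i·y_{i+1} − x_{i+1}·y_i:
  76, 32, -50  ⇒  2A = 58, A = 29.
Then Σ (x_i + x_{i+1})·c_i = 928, so x̄ = 928 / (6·29) = 16/3.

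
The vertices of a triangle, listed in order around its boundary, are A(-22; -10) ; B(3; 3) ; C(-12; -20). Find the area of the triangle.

A→B: (-22)(3) − (3)(-10) = -36
B→C: (3)(-20) − (-12)(3) = -24
C→A: (-12)(-10) − (-22)(-20) = -320
Σ = -380
Area = |Σ|/2 = 190.

190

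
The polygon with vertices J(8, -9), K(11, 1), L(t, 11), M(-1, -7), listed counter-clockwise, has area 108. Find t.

The doubled signed area Σ (x_i y_{i+1} − x_{i+1} y_i) is linear in t.
With t=0 it equals 304; the coefficient of t is -8 (from the two edges through L).
So -8·t + 304 = 2·108 = 216 ⇒ t = 11.

11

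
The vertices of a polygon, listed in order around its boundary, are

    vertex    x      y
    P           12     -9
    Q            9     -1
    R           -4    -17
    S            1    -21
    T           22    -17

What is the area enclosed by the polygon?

P→Q: (12)(-1) − (9)(-9) = 69
Q→R: (9)(-17) − (-4)(-1) = -157
R→S: (-4)(-21) − (1)(-17) = 101
S→T: (1)(-17) − (22)(-21) = 445
T→P: (22)(-9) − (12)(-17) = 6
Σ = 464
Area = |Σ|/2 = 232.

232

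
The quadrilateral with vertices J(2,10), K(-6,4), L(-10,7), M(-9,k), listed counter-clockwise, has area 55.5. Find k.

-6

The doubled signed area Σ (x_i y_{i+1} − x_{i+1} y_i) is linear in k.
With k=0 it equals 39; the coefficient of k is -12 (from the two edges through M).
So -12·k + 39 = 2·55.5 = 111 ⇒ k = -6.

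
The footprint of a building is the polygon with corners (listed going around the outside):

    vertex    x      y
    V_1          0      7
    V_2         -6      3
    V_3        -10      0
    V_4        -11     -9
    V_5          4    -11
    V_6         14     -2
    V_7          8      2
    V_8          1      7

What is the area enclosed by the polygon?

Apply the shoelace formula: 2A = Σ (x_i·y_{i+1} − x_{i+1}·y_i), indices taken mod 8.
V_1→V_2: (0)(3) − (-6)(7) = 42
V_2→V_3: (-6)(0) − (-10)(3) = 30
V_3→V_4: (-10)(-9) − (-11)(0) = 90
V_4→V_5: (-11)(-11) − (4)(-9) = 157
V_5→V_6: (4)(-2) − (14)(-11) = 146
V_6→V_7: (14)(2) − (8)(-2) = 44
V_7→V_8: (8)(7) − (1)(2) = 54
V_8→V_1: (1)(7) − (0)(7) = 7
Σ = 570
Area = |Σ|/2 = 285.

285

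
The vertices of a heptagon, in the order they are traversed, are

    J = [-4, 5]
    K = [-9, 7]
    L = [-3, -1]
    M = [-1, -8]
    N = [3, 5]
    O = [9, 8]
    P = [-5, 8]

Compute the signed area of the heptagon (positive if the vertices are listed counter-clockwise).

93.5

Apply the shoelace (surveyor's) formula: 2A = Σ (x_i·y_{i+1} − x_{i+1}·y_i), indices taken mod 7.
J→K: (-4)(7) − (-9)(5) = 17
K→L: (-9)(-1) − (-3)(7) = 30
L→M: (-3)(-8) − (-1)(-1) = 23
M→N: (-1)(5) − (3)(-8) = 19
N→O: (3)(8) − (9)(5) = -21
O→P: (9)(8) − (-5)(8) = 112
P→J: (-5)(5) − (-4)(8) = 7
Σ = 187
Signed area = Σ/2 = 93.5 (positive ⇒ counter-clockwise traversal).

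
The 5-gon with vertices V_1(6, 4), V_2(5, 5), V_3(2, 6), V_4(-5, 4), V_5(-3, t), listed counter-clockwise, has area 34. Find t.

0

The doubled signed area Σ (x_i y_{i+1} − x_{i+1} y_i) is linear in t.
With t=0 it equals 68; the coefficient of t is -11 (from the two edges through V_5).
So -11·t + 68 = 2·34 = 68 ⇒ t = 0.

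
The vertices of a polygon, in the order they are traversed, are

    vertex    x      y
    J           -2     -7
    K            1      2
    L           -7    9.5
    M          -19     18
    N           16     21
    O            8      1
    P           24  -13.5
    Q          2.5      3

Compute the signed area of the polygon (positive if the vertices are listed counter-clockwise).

J→K: (-2)(2) − (1)(-7) = 3
K→L: (1)(9.5) − (-7)(2) = 23.5
L→M: (-7)(18) − (-19)(9.5) = 54.5
M→N: (-19)(21) − (16)(18) = -687
N→O: (16)(1) − (8)(21) = -152
O→P: (8)(-13.5) − (24)(1) = -132
P→Q: (24)(3) − (2.5)(-13.5) = 105.75
Q→J: (2.5)(-7) − (-2)(3) = -11.5
Σ = -795.75
Signed area = Σ/2 = -397.875 (negative ⇒ clockwise traversal).

-397.875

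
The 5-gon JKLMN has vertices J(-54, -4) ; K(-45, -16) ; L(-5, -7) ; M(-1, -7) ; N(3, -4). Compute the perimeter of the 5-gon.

|JK| = √((9)² + (-12)²) = √225 = 15
|KL| = √((40)² + (9)²) = √1681 = 41
|LM| = √((4)² + (0)²) = √16 = 4
|MN| = √((4)² + (3)²) = √25 = 5
|NJ| = √((-57)² + (0)²) = √3249 = 57
Perimeter = 15 + 41 + 4 + 5 + 57 = 122.

122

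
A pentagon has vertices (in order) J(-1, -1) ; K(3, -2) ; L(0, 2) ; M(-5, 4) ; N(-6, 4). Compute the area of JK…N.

Apply the surveyor's formula: 2A = Σ (x_i·y_{i+1} − x_{i+1}·y_i), indices taken mod 5.
Cross-terms: 5, 6, 10, 4, 10  ⇒  Σ = 35
Area = |Σ|/2 = 17.5.

17.5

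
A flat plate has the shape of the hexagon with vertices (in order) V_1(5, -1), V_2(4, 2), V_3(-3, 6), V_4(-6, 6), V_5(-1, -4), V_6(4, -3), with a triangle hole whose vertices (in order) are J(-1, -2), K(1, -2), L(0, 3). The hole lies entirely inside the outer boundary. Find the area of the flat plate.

Outer boundary:
Apply the shoelace (surveyor's) formula: 2A = Σ (x_i·y_{i+1} − x_{i+1}·y_i), indices taken mod 6.
Σ = (14) + (30) + (18) + (30) + (19) + (11) = 122
Area = |Σ|/2 = 61.
Hole:
Apply the shoelace (surveyor's) formula: 2A = Σ (x_i·y_{i+1} − x_{i+1}·y_i), indices taken mod 3.
Σ = (4) + (3) + (3) = 10
Area = |Σ|/2 = 5.
Net area = 61 − 5 = 56.

56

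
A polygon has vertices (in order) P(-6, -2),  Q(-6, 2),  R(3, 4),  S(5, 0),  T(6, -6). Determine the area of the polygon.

76

Apply the surveyor's formula: 2A = Σ (x_i·y_{i+1} − x_{i+1}·y_i), indices taken mod 5.
P→Q: (-6)(2) − (-6)(-2) = -24
Q→R: (-6)(4) − (3)(2) = -30
R→S: (3)(0) − (5)(4) = -20
S→T: (5)(-6) − (6)(0) = -30
T→P: (6)(-2) − (-6)(-6) = -48
Σ = -152
Area = |Σ|/2 = 76.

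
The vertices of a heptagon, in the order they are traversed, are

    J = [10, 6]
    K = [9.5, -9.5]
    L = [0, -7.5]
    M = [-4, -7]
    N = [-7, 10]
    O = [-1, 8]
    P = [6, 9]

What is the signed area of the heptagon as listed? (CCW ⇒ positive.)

-249.625

Apply the shoelace (surveyor's) formula: 2A = Σ (x_i·y_{i+1} − x_{i+1}·y_i), indices taken mod 7.
J→K: (10)(-9.5) − (9.5)(6) = -152
K→L: (9.5)(-7.5) − (0)(-9.5) = -71.25
L→M: (0)(-7) − (-4)(-7.5) = -30
M→N: (-4)(10) − (-7)(-7) = -89
N→O: (-7)(8) − (-1)(10) = -46
O→P: (-1)(9) − (6)(8) = -57
P→J: (6)(6) − (10)(9) = -54
Σ = -499.25
Signed area = Σ/2 = -249.625 (negative ⇒ clockwise traversal).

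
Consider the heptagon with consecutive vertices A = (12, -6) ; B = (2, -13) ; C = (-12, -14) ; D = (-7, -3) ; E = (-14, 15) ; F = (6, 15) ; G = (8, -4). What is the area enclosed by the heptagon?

490.5

Σ = (-144) + (-184) + (-62) + (-147) + (-300) + (-144) + (0) = -981
Area = |Σ|/2 = 490.5.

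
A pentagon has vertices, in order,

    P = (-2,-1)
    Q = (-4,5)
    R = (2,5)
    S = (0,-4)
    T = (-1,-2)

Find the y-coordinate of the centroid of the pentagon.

331/177

Apply the shoelace formula. First the cross-terms c_i = x_i·y_{i+1} − x_{i+1}·y_i:
  -14, -30, -8, -4, -3  ⇒  2A = -59, A = -29.5.
Then Σ (y_i + y_{i+1})·c_i = -331, so ȳ = -331 / (6·(-29.5)) = 331/177.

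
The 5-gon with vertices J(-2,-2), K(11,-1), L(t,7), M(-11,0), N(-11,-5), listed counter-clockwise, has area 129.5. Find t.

14

Write out the shoelace sum; only the two edges meeting at L involve t:
2·Area = [(11·7 − t·(-1)) + (t·0 − (-11)·7)] + 91
       = 1·t + 245 = 259
⇒ t = 14.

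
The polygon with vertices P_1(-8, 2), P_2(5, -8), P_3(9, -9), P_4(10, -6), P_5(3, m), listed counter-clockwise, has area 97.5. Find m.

The doubled signed area Σ (x_i y_{i+1} − x_{i+1} y_i) is linear in m.
With m=0 it equals 141; the coefficient of m is 18 (from the two edges through P_5).
So 18·m + 141 = 2·97.5 = 195 ⇒ m = 3.

3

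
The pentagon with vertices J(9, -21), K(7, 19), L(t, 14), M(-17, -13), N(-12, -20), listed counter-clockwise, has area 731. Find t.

The doubled signed area Σ (x_i y_{i+1} − x_{i+1} y_i) is linear in t.
With t=0 it equals 1270; the coefficient of t is -32 (from the two edges through L).
So -32·t + 1270 = 2·731 = 1462 ⇒ t = -6.

-6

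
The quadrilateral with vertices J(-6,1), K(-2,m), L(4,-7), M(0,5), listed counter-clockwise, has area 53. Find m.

-4

The doubled signed area Σ (x_i y_{i+1} − x_{i+1} y_i) is linear in m.
With m=0 it equals 66; the coefficient of m is -10 (from the two edges through K).
So -10·m + 66 = 2·53 = 106 ⇒ m = -4.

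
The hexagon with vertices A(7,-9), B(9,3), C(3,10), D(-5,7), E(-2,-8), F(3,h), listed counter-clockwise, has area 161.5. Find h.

The doubled signed area Σ (x_i y_{i+1} − x_{i+1} y_i) is linear in h.
With h=0 it equals 305; the coefficient of h is -9 (from the two edges through F).
So -9·h + 305 = 2·161.5 = 323 ⇒ h = -2.

-2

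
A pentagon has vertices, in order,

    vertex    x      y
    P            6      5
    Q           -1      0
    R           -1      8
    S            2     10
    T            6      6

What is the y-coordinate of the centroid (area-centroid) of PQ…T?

447/83

Apply the surveyor's formula. First the cross-terms c_i = x_i·y_{i+1} − x_{i+1}·y_i:
  5, -8, -26, -48, -6  ⇒  2A = -83, A = -41.5.
Then Σ (y_i + y_{i+1})·c_i = -1341, so ȳ = -1341 / (6·(-41.5)) = 447/83.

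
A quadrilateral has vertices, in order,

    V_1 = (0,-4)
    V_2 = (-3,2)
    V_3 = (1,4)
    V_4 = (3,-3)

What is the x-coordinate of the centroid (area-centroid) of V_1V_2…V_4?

Apply the shoelace (surveyor's) formula. First the cross-terms c_i = x_i·y_{i+1} − x_{i+1}·y_i:
  -12, -14, -15, -12  ⇒  2A = -53, A = -26.5.
Then Σ (x_i + x_{i+1})·c_i = -32, so x̄ = -32 / (6·(-26.5)) = 32/159.

32/159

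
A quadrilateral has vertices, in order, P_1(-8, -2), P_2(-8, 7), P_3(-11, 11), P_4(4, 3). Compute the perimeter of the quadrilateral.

44

|P_1P_2| = √((0)² + (9)²) = √81 = 9
|P_2P_3| = √((-3)² + (4)²) = √25 = 5
|P_3P_4| = √((15)² + (-8)²) = √289 = 17
|P_4P_1| = √((-12)² + (-5)²) = √169 = 13
Perimeter = 9 + 5 + 17 + 13 = 44.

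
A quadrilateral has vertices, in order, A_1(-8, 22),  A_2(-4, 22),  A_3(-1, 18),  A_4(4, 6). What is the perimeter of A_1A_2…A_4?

42

|A_1A_2| = √((4)² + (0)²) = √16 = 4
|A_2A_3| = √((3)² + (-4)²) = √25 = 5
|A_3A_4| = √((5)² + (-12)²) = √169 = 13
|A_4A_1| = √((-12)² + (16)²) = √400 = 20
Perimeter = 4 + 5 + 13 + 20 = 42.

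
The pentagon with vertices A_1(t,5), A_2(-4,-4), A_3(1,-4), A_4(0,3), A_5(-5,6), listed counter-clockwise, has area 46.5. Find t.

The doubled signed area Σ (x_i y_{i+1} − x_{i+1} y_i) is linear in t.
With t=0 it equals 33; the coefficient of t is -10 (from the two edges through A_1).
So -10·t + 33 = 2·46.5 = 93 ⇒ t = -6.

-6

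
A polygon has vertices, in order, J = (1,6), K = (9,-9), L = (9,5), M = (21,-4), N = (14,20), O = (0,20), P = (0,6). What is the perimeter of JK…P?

100

|JK| = √((8)² + (-15)²) = √289 = 17
|KL| = √((0)² + (14)²) = √196 = 14
|LM| = √((12)² + (-9)²) = √225 = 15
|MN| = √((-7)² + (24)²) = √625 = 25
|NO| = √((-14)² + (0)²) = √196 = 14
|OP| = √((0)² + (-14)²) = √196 = 14
|PJ| = √((1)² + (0)²) = √1 = 1
Perimeter = 17 + 14 + 15 + 25 + 14 + 14 + 1 = 100.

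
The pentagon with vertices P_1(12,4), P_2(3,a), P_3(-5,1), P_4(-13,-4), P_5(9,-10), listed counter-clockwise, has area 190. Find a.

2

Write out the shoelace sum; only the two edges meeting at P_2 involve a:
2·Area = [(12·a − 3·4) + (3·1 − (-5)·a)] + 355
       = 17·a + 346 = 380
⇒ a = 2.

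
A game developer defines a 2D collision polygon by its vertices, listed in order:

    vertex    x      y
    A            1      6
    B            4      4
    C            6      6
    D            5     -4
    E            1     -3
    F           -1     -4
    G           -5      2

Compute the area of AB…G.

Σ = (-20) + (0) + (-54) + (-11) + (-7) + (-22) + (-32) = -146
Area = |Σ|/2 = 73.

73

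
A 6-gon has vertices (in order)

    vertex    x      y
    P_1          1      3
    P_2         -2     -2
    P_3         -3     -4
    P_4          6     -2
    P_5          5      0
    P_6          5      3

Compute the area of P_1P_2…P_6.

Apply the shoelace (surveyor's) formula: 2A = Σ (x_i·y_{i+1} − x_{i+1}·y_i), indices taken mod 6.
P_1→P_2: (1)(-2) − (-2)(3) = 4
P_2→P_3: (-2)(-4) − (-3)(-2) = 2
P_3→P_4: (-3)(-2) − (6)(-4) = 30
P_4→P_5: (6)(0) − (5)(-2) = 10
P_5→P_6: (5)(3) − (5)(0) = 15
P_6→P_1: (5)(3) − (1)(3) = 12
Σ = 73
Area = |Σ|/2 = 36.5.

36.5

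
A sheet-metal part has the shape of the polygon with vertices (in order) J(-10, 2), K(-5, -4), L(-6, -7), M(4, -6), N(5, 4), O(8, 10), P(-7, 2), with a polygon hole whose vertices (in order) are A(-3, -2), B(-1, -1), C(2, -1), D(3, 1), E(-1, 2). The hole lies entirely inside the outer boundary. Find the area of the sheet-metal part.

Outer boundary:
Σ = (50) + (11) + (64) + (46) + (18) + (86) + (6) = 281
Area = |Σ|/2 = 140.5.
Hole:
Σ = (1) + (3) + (5) + (7) + (8) = 24
Area = |Σ|/2 = 12.
Net area = 140.5 − 12 = 128.5.

128.5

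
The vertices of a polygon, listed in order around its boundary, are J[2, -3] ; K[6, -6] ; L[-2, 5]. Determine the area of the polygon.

Σ = (6) + (18) + (-4) = 20
Area = |Σ|/2 = 10.

10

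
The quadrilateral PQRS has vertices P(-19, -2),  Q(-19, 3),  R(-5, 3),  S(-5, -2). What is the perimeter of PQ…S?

38

|PQ| = √((0)² + (5)²) = √25 = 5
|QR| = √((14)² + (0)²) = √196 = 14
|RS| = √((0)² + (-5)²) = √25 = 5
|SP| = √((-14)² + (0)²) = √196 = 14
Perimeter = 5 + 14 + 5 + 14 = 38.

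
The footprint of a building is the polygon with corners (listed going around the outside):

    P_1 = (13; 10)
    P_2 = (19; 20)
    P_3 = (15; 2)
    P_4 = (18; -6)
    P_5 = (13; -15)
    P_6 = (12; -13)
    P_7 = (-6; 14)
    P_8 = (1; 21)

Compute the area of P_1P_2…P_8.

Cross-terms: 70, -262, -126, -192, 11, 90, -140, -263  ⇒  Σ = -812
Area = |Σ|/2 = 406.

406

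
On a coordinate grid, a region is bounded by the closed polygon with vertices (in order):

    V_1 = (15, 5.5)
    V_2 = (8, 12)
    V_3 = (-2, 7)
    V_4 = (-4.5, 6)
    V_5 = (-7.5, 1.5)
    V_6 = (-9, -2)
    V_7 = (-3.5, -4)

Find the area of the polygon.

Apply Gauss's area formula: 2A = Σ (x_i·y_{i+1} − x_{i+1}·y_i), indices taken mod 7.
V_1→V_2: (15)(12) − (8)(5.5) = 136
V_2→V_3: (8)(7) − (-2)(12) = 80
V_3→V_4: (-2)(6) − (-4.5)(7) = 19.5
V_4→V_5: (-4.5)(1.5) − (-7.5)(6) = 38.25
V_5→V_6: (-7.5)(-2) − (-9)(1.5) = 28.5
V_6→V_7: (-9)(-4) − (-3.5)(-2) = 29
V_7→V_1: (-3.5)(5.5) − (15)(-4) = 40.75
Σ = 372
Area = |Σ|/2 = 186.

186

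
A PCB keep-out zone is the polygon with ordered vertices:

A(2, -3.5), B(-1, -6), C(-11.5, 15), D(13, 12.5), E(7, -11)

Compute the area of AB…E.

335.625

Apply the shoelace (surveyor's) formula: 2A = Σ (x_i·y_{i+1} − x_{i+1}·y_i), indices taken mod 5.
Σ = (-15.5) + (-84) + (-338.75) + (-230.5) + (-2.5) = -671.25
Area = |Σ|/2 = 335.625.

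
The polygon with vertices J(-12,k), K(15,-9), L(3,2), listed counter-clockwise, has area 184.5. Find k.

The doubled signed area Σ (x_i y_{i+1} − x_{i+1} y_i) is linear in k.
With k=0 it equals 189; the coefficient of k is -12 (from the two edges through J).
So -12·k + 189 = 2·184.5 = 369 ⇒ k = -15.

-15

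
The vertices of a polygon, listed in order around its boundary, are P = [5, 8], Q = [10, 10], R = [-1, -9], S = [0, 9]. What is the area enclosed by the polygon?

Σ = (-30) + (-80) + (-9) + (-45) = -164
Area = |Σ|/2 = 82.

82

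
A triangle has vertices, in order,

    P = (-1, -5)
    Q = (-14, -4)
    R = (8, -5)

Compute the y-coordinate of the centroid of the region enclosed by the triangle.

Apply the shoelace formula. First the cross-terms c_i = x_i·y_{i+1} − x_{i+1}·y_i:
  -66, 102, -45  ⇒  2A = -9, A = -4.5.
Then Σ (y_i + y_{i+1})·c_i = 126, so ȳ = 126 / (6·(-4.5)) = -14/3.

-14/3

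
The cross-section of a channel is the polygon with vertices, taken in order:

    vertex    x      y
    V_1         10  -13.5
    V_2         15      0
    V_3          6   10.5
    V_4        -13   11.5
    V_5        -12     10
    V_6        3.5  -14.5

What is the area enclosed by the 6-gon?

405.125

Apply the shoelace formula: 2A = Σ (x_i·y_{i+1} − x_{i+1}·y_i), indices taken mod 6.
V_1→V_2: (10)(0) − (15)(-13.5) = 202.5
V_2→V_3: (15)(10.5) − (6)(0) = 157.5
V_3→V_4: (6)(11.5) − (-13)(10.5) = 205.5
V_4→V_5: (-13)(10) − (-12)(11.5) = 8
V_5→V_6: (-12)(-14.5) − (3.5)(10) = 139
V_6→V_1: (3.5)(-13.5) − (10)(-14.5) = 97.75
Σ = 810.25
Area = |Σ|/2 = 405.125.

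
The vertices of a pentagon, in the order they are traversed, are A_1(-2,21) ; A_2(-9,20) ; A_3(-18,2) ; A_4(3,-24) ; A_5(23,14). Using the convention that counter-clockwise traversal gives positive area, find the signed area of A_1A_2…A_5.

Apply the shoelace formula: 2A = Σ (x_i·y_{i+1} − x_{i+1}·y_i), indices taken mod 5.
Σ = (149) + (342) + (426) + (594) + (511) = 2022
Signed area = Σ/2 = 1011 (positive ⇒ counter-clockwise traversal).

1011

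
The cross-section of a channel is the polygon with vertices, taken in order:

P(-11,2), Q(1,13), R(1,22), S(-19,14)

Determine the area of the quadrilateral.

Apply the surveyor's formula: 2A = Σ (x_i·y_{i+1} − x_{i+1}·y_i), indices taken mod 4.
Σ = (-145) + (9) + (432) + (116) = 412
Area = |Σ|/2 = 206.

206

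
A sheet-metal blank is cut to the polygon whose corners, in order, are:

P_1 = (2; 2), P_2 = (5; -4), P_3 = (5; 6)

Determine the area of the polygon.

15

Apply the shoelace (surveyor's) formula: 2A = Σ (x_i·y_{i+1} − x_{i+1}·y_i), indices taken mod 3.
Σ = (-18) + (50) + (-2) = 30
Area = |Σ|/2 = 15.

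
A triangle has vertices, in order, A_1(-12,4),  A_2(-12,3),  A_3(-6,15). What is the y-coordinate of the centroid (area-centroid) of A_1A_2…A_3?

Apply Gauss's area formula. First the cross-terms c_i = x_i·y_{i+1} − x_{i+1}·y_i:
  12, -162, 156  ⇒  2A = 6, A = 3.
Then Σ (y_i + y_{i+1})·c_i = 132, so ȳ = 132 / (6·3) = 22/3.

22/3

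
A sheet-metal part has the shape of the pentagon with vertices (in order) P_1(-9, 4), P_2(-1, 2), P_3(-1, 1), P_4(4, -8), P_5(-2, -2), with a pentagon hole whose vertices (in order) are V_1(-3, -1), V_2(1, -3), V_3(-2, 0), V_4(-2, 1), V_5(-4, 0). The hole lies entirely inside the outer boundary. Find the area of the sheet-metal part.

Outer boundary:
Apply the shoelace (surveyor's) formula: 2A = Σ (x_i·y_{i+1} − x_{i+1}·y_i), indices taken mod 5.
P_1→P_2: (-9)(2) − (-1)(4) = -14
P_2→P_3: (-1)(1) − (-1)(2) = 1
P_3→P_4: (-1)(-8) − (4)(1) = 4
P_4→P_5: (4)(-2) − (-2)(-8) = -24
P_5→P_1: (-2)(4) − (-9)(-2) = -26
Σ = -59
Area = |Σ|/2 = 29.5.
Hole:
Apply the surveyor's formula: 2A = Σ (x_i·y_{i+1} − x_{i+1}·y_i), indices taken mod 5.
V_1→V_2: (-3)(-3) − (1)(-1) = 10
V_2→V_3: (1)(0) − (-2)(-3) = -6
V_3→V_4: (-2)(1) − (-2)(0) = -2
V_4→V_5: (-2)(0) − (-4)(1) = 4
V_5→V_1: (-4)(-1) − (-3)(0) = 4
Σ = 10
Area = |Σ|/2 = 5.
Net area = 29.5 − 5 = 24.5.

24.5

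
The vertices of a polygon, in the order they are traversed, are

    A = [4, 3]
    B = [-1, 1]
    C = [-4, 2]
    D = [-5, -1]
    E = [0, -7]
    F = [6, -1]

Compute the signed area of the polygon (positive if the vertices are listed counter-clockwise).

61

Apply the surveyor's formula: 2A = Σ (x_i·y_{i+1} − x_{i+1}·y_i), indices taken mod 6.
Σ = (7) + (2) + (14) + (35) + (42) + (22) = 122
Signed area = Σ/2 = 61 (positive ⇒ counter-clockwise traversal).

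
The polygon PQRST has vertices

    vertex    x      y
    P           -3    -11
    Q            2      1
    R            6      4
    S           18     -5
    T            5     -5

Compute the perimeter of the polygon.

|PQ| = √((5)² + (12)²) = √169 = 13
|QR| = √((4)² + (3)²) = √25 = 5
|RS| = √((12)² + (-9)²) = √225 = 15
|ST| = √((-13)² + (0)²) = √169 = 13
|TP| = √((-8)² + (-6)²) = √100 = 10
Perimeter = 13 + 5 + 15 + 13 + 10 = 56.

56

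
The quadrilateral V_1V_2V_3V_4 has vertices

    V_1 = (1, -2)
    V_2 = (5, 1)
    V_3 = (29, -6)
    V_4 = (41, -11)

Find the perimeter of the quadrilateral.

84

|V_1V_2| = √((4)² + (3)²) = √25 = 5
|V_2V_3| = √((24)² + (-7)²) = √625 = 25
|V_3V_4| = √((12)² + (-5)²) = √169 = 13
|V_4V_1| = √((-40)² + (9)²) = √1681 = 41
Perimeter = 5 + 25 + 13 + 41 = 84.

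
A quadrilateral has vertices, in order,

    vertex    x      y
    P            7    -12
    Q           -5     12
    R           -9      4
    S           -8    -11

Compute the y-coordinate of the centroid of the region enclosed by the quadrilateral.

Apply the shoelace (surveyor's) formula. First the cross-terms c_i = x_i·y_{i+1} − x_{i+1}·y_i:
  24, 88, 131, 173  ⇒  2A = 416, A = 208.
Then Σ (y_i + y_{i+1})·c_i = -3488, so ȳ = -3488 / (6·208) = -109/39.

-109/39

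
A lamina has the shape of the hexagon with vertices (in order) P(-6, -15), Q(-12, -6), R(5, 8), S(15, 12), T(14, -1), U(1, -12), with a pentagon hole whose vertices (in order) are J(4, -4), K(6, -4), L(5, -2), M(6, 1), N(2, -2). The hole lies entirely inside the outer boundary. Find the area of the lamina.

344

Outer boundary:
Apply the surveyor's formula: 2A = Σ (x_i·y_{i+1} − x_{i+1}·y_i), indices taken mod 6.
P→Q: (-6)(-6) − (-12)(-15) = -144
Q→R: (-12)(8) − (5)(-6) = -66
R→S: (5)(12) − (15)(8) = -60
S→T: (15)(-1) − (14)(12) = -183
T→U: (14)(-12) − (1)(-1) = -167
U→P: (1)(-15) − (-6)(-12) = -87
Σ = -707
Area = |Σ|/2 = 353.5.
Hole:
Apply Gauss's area formula: 2A = Σ (x_i·y_{i+1} − x_{i+1}·y_i), indices taken mod 5.
Σ = (8) + (8) + (17) + (-14) + (0) = 19
Area = |Σ|/2 = 9.5.
Net area = 353.5 − 9.5 = 344.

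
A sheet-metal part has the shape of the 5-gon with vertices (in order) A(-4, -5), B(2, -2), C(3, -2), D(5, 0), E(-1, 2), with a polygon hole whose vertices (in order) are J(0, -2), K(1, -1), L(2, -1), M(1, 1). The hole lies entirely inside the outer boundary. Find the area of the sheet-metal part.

Outer boundary:
Apply the shoelace formula: 2A = Σ (x_i·y_{i+1} − x_{i+1}·y_i), indices taken mod 5.
A→B: (-4)(-2) − (2)(-5) = 18
B→C: (2)(-2) − (3)(-2) = 2
C→D: (3)(0) − (5)(-2) = 10
D→E: (5)(2) − (-1)(0) = 10
E→A: (-1)(-5) − (-4)(2) = 13
Σ = 53
Area = |Σ|/2 = 26.5.
Hole:
Apply Gauss's area formula: 2A = Σ (x_i·y_{i+1} − x_{i+1}·y_i), indices taken mod 4.
J→K: (0)(-1) − (1)(-2) = 2
K→L: (1)(-1) − (2)(-1) = 1
L→M: (2)(1) − (1)(-1) = 3
M→J: (1)(-2) − (0)(1) = -2
Σ = 4
Area = |Σ|/2 = 2.
Net area = 26.5 − 2 = 24.5.

24.5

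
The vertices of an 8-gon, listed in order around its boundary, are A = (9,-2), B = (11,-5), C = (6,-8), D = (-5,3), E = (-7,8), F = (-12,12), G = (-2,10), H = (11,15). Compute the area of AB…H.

251.5

A→B: (9)(-5) − (11)(-2) = -23
B→C: (11)(-8) − (6)(-5) = -58
C→D: (6)(3) − (-5)(-8) = -22
D→E: (-5)(8) − (-7)(3) = -19
E→F: (-7)(12) − (-12)(8) = 12
F→G: (-12)(10) − (-2)(12) = -96
G→H: (-2)(15) − (11)(10) = -140
H→A: (11)(-2) − (9)(15) = -157
Σ = -503
Area = |Σ|/2 = 251.5.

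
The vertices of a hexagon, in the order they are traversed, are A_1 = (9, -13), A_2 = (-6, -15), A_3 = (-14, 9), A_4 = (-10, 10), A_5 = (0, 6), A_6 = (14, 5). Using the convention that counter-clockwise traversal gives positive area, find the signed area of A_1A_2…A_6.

-449

Σ = (-213) + (-264) + (-50) + (-60) + (-84) + (-227) = -898
Signed area = Σ/2 = -449 (negative ⇒ clockwise traversal).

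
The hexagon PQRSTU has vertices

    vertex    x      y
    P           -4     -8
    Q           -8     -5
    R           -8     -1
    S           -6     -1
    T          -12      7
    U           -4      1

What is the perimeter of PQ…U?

|PQ| = √((-4)² + (3)²) = √25 = 5
|QR| = √((0)² + (4)²) = √16 = 4
|RS| = √((2)² + (0)²) = √4 = 2
|ST| = √((-6)² + (8)²) = √100 = 10
|TU| = √((8)² + (-6)²) = √100 = 10
|UP| = √((0)² + (-9)²) = √81 = 9
Perimeter = 5 + 4 + 2 + 10 + 10 + 9 = 40.

40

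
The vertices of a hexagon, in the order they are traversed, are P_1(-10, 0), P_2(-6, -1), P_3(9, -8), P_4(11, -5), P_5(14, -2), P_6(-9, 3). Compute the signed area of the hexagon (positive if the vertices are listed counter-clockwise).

106

Cross-terms: 10, 57, 43, 48, 24, 30  ⇒  Σ = 212
Signed area = Σ/2 = 106 (positive ⇒ counter-clockwise traversal).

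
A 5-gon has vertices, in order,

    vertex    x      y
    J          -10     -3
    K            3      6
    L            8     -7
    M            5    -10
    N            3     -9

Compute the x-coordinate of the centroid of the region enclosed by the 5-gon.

46/93

Apply the surveyor's formula. First the cross-terms c_i = x_i·y_{i+1} − x_{i+1}·y_i:
  -51, -69, -45, -15, -99  ⇒  2A = -279, A = -139.5.
Then Σ (x_i + x_{i+1})·c_i = -414, so x̄ = -414 / (6·(-139.5)) = 46/93.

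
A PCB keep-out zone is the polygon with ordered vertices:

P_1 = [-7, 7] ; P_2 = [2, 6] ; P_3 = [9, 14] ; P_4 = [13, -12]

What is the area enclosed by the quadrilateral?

182.5

Apply the surveyor's formula: 2A = Σ (x_i·y_{i+1} − x_{i+1}·y_i), indices taken mod 4.
Cross-terms: -56, -26, -290, 7  ⇒  Σ = -365
Area = |Σ|/2 = 182.5.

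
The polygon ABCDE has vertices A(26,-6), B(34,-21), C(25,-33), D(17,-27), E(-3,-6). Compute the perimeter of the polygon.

|AB| = √((8)² + (-15)²) = √289 = 17
|BC| = √((-9)² + (-12)²) = √225 = 15
|CD| = √((-8)² + (6)²) = √100 = 10
|DE| = √((-20)² + (21)²) = √841 = 29
|EA| = √((29)² + (0)²) = √841 = 29
Perimeter = 17 + 15 + 10 + 29 + 29 = 100.

100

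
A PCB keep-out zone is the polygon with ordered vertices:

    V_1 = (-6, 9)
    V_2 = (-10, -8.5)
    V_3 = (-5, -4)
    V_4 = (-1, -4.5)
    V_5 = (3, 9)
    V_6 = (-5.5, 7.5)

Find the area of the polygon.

Apply the shoelace (surveyor's) formula: 2A = Σ (x_i·y_{i+1} − x_{i+1}·y_i), indices taken mod 6.
Σ = (141) + (-2.5) + (18.5) + (4.5) + (72) + (-4.5) = 229
Area = |Σ|/2 = 114.5.

114.5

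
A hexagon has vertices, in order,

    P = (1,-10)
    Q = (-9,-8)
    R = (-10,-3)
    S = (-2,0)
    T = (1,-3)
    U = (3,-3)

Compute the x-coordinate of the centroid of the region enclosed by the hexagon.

Apply the shoelace formula. First the cross-terms c_i = x_i·y_{i+1} − x_{i+1}·y_i:
  -98, -53, -6, 6, 6, -27  ⇒  2A = -172, A = -86.
Then Σ (x_i + x_{i+1})·c_i = 1773, so x̄ = 1773 / (6·(-86)) = -591/172.

-591/172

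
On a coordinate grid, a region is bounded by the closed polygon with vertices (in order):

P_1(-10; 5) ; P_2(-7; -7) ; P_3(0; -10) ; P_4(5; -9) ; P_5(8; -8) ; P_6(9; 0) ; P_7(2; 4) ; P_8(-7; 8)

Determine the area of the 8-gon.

P_1→P_2: (-10)(-7) − (-7)(5) = 105
P_2→P_3: (-7)(-10) − (0)(-7) = 70
P_3→P_4: (0)(-9) − (5)(-10) = 50
P_4→P_5: (5)(-8) − (8)(-9) = 32
P_5→P_6: (8)(0) − (9)(-8) = 72
P_6→P_7: (9)(4) − (2)(0) = 36
P_7→P_8: (2)(8) − (-7)(4) = 44
P_8→P_1: (-7)(5) − (-10)(8) = 45
Σ = 454
Area = |Σ|/2 = 227.

227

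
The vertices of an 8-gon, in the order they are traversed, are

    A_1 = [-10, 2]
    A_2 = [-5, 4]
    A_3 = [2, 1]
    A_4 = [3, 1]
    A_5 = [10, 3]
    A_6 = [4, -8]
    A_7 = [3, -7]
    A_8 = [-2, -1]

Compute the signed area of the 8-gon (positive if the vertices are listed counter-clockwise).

-86

Apply the shoelace formula: 2A = Σ (x_i·y_{i+1} − x_{i+1}·y_i), indices taken mod 8.
A_1→A_2: (-10)(4) − (-5)(2) = -30
A_2→A_3: (-5)(1) − (2)(4) = -13
A_3→A_4: (2)(1) − (3)(1) = -1
A_4→A_5: (3)(3) − (10)(1) = -1
A_5→A_6: (10)(-8) − (4)(3) = -92
A_6→A_7: (4)(-7) − (3)(-8) = -4
A_7→A_8: (3)(-1) − (-2)(-7) = -17
A_8→A_1: (-2)(2) − (-10)(-1) = -14
Σ = -172
Signed area = Σ/2 = -86 (negative ⇒ clockwise traversal).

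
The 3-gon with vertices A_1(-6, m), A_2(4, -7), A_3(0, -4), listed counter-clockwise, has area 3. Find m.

Write out the shoelace sum; only the two edges meeting at A_1 involve m:
2·Area = [(0·m − (-6)·(-4)) + ((-6)·(-7) − 4·m)] + -16
       = -4·m + 2 = 6
⇒ m = -1.

-1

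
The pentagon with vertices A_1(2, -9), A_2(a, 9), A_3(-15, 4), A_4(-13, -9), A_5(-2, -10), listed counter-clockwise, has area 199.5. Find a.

Write out the shoelace sum; only the two edges meeting at A_2 involve a:
2·Area = [(2·9 − a·(-9)) + (a·4 − (-15)·9)] + 337
       = 13·a + 490 = 399
⇒ a = -7.

-7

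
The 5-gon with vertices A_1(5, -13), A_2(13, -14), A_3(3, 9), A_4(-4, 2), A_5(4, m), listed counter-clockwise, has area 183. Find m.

Write out the shoelace sum; only the two edges meeting at A_5 involve m:
2·Area = [((-4)·m − 4·2) + (4·(-13) − 5·m)] + 300
       = -9·m + 240 = 366
⇒ m = -14.

-14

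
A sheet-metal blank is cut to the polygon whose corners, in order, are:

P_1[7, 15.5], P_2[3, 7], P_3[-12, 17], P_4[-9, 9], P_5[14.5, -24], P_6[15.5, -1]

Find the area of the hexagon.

Apply Gauss's area formula: 2A = Σ (x_i·y_{i+1} − x_{i+1}·y_i), indices taken mod 6.
P_1→P_2: (7)(7) − (3)(15.5) = 2.5
P_2→P_3: (3)(17) − (-12)(7) = 135
P_3→P_4: (-12)(9) − (-9)(17) = 45
P_4→P_5: (-9)(-24) − (14.5)(9) = 85.5
P_5→P_6: (14.5)(-1) − (15.5)(-24) = 357.5
P_6→P_1: (15.5)(15.5) − (7)(-1) = 247.25
Σ = 872.75
Area = |Σ|/2 = 436.375.

436.375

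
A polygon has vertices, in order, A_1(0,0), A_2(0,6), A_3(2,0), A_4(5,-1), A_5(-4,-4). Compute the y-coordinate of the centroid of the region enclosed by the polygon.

Apply the shoelace (surveyor's) formula. First the cross-terms c_i = x_i·y_{i+1} − x_{i+1}·y_i:
  0, -12, -2, -24, 0  ⇒  2A = -38, A = -19.
Then Σ (y_i + y_{i+1})·c_i = 50, so ȳ = 50 / (6·(-19)) = -25/57.

-25/57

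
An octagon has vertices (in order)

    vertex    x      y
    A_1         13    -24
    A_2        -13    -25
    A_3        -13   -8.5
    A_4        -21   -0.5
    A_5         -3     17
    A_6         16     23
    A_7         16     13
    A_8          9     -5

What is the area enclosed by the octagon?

Apply Gauss's area formula: 2A = Σ (x_i·y_{i+1} − x_{i+1}·y_i), indices taken mod 8.
Σ = (-637) + (-214.5) + (-172) + (-358.5) + (-341) + (-160) + (-197) + (-151) = -2231
Area = |Σ|/2 = 1115.5.

1115.5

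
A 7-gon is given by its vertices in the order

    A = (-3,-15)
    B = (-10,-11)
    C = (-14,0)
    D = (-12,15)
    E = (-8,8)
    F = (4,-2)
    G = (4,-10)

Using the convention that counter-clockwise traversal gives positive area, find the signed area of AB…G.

-297.5

Apply Gauss's area formula: 2A = Σ (x_i·y_{i+1} − x_{i+1}·y_i), indices taken mod 7.
Σ = (-117) + (-154) + (-210) + (24) + (-16) + (-32) + (-90) = -595
Signed area = Σ/2 = -297.5 (negative ⇒ clockwise traversal).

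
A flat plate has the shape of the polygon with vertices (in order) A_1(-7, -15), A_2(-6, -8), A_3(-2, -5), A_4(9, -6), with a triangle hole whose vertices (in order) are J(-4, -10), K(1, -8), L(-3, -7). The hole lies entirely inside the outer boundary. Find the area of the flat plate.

Outer boundary:
A_1→A_2: (-7)(-8) − (-6)(-15) = -34
A_2→A_3: (-6)(-5) − (-2)(-8) = 14
A_3→A_4: (-2)(-6) − (9)(-5) = 57
A_4→A_1: (9)(-15) − (-7)(-6) = -177
Σ = -140
Area = |Σ|/2 = 70.
Hole:
Σ = (42) + (-31) + (2) = 13
Area = |Σ|/2 = 6.5.
Net area = 70 − 6.5 = 63.5.

63.5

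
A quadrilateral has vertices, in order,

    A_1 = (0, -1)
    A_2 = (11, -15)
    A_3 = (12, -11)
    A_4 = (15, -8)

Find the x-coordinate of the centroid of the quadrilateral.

779/93

Apply the shoelace (surveyor's) formula. First the cross-terms c_i = x_i·y_{i+1} − x_{i+1}·y_i:
  11, 59, 69, -15  ⇒  2A = 124, A = 62.
Then Σ (x_i + x_{i+1})·c_i = 3116, so x̄ = 3116 / (6·62) = 779/93.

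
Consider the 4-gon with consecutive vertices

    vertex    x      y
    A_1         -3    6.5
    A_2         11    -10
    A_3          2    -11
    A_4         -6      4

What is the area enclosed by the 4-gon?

113.75

Apply Gauss's area formula: 2A = Σ (x_i·y_{i+1} − x_{i+1}·y_i), indices taken mod 4.
A_1→A_2: (-3)(-10) − (11)(6.5) = -41.5
A_2→A_3: (11)(-11) − (2)(-10) = -101
A_3→A_4: (2)(4) − (-6)(-11) = -58
A_4→A_1: (-6)(6.5) − (-3)(4) = -27
Σ = -227.5
Area = |Σ|/2 = 113.75.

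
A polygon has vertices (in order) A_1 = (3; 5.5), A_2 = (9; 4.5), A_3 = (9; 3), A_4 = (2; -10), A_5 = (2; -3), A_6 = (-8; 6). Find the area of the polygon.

102.75

Cross-terms: -36, -13.5, -96, 14, -12, -62  ⇒  Σ = -205.5
Area = |Σ|/2 = 102.75.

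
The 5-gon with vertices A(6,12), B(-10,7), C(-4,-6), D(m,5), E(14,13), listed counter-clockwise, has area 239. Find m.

12

The doubled signed area Σ (x_i y_{i+1} − x_{i+1} y_i) is linear in m.
With m=0 it equals 250; the coefficient of m is 19 (from the two edges through D).
So 19·m + 250 = 2·239 = 478 ⇒ m = 12.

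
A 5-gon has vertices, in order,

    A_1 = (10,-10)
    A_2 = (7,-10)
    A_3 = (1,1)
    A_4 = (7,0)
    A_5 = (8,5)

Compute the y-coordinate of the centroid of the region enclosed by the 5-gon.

Apply the shoelace formula. First the cross-terms c_i = x_i·y_{i+1} − x_{i+1}·y_i:
  -30, 17, -7, 35, -130  ⇒  2A = -115, A = -57.5.
Then Σ (y_i + y_{i+1})·c_i = 1265, so ȳ = 1265 / (6·(-57.5)) = -11/3.

-11/3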